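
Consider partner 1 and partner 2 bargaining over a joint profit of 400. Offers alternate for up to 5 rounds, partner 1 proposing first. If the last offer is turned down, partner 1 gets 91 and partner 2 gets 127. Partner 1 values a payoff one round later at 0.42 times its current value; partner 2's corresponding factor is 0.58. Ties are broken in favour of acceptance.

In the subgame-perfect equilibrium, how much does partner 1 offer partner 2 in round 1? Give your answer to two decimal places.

174.88

Round 5 (partner 1 proposes): partner 2 gets 127 if talks fail, so partner 1 offers 127 and keeps 273.
Round 4 (partner 2 proposes): partner 1 can get 273 next round, worth 0.42 × 273 = 114.66 now. Partner 2 offers 114.66 and keeps 400 − 114.66 = 285.34.
Round 3 (partner 1 proposes): partner 2 can get 285.34 next round, worth 0.58 × 285.34 = 165.4972 now; partner 1 offers that and keeps 234.5028.
Round 2 (partner 2 proposes): partner 1 can get 234.5028 next round, worth 0.42 × 234.5028 = 98.491176 now. Partner 2 offers 98.491176 and keeps 400 − 98.491176 = 301.508824.
Round 1 (partner 1 proposes): partner 2 can get 301.508824 next round, worth 0.58 × 301.508824 = 174.87511792 now, so partner 1 offers 174.87511792, keeping 225.12488208.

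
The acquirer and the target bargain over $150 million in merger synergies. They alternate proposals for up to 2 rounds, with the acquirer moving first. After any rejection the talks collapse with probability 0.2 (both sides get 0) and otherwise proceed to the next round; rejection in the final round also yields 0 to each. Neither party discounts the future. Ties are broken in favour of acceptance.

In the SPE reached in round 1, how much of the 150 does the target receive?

120

Round 2 (the target proposes): the acquirer will accept anything ≥ 0, so the target offers 0 and keeps 150.
Round 1 (the acquirer proposes): rejecting gives the target an expected 0.8 × 150 = 120. The acquirer offers 120 and keeps 150 − 120 = 30.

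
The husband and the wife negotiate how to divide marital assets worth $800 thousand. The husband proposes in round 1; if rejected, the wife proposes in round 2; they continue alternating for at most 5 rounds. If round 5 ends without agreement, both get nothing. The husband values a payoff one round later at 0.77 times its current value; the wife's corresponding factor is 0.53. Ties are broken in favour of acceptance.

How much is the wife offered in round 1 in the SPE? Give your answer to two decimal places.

137.32

Round 5 (the husband proposes): rejection yields 0 for the wife; the husband offers 0 and keeps 800.
Round 4 (the wife proposes): the husband can get 800 next round, worth 0.77 × 800 = 616 now. The wife offers 616 and keeps 800 − 616 = 184.
Round 3 (the husband proposes): the wife can get 184 next round, worth 0.53 × 184 = 97.52 now. The husband offers 97.52 and keeps 800 − 97.52 = 702.48.
Round 2 (the wife proposes): the husband can get 702.48 next round, worth 0.77 × 702.48 = 540.9096 now; the wife offers that and keeps 259.0904.
Round 1 (the husband proposes): the wife can get 259.0904 next round, worth 0.53 × 259.0904 = 137.317912 now, so the husband offers 137.317912, keeping 662.682088.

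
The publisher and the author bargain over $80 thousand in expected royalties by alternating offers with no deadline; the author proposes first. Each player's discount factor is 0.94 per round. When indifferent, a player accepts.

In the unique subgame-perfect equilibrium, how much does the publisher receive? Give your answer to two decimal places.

38.76

Let x be the author's share when the author proposes and y be the publisher's share when the publisher proposes.
The publisher accepts iff offered ≥ 0.94·y, so x = 80 − 0.94y. Symmetrically y = 80 − 0.94x.
Substituting: x = 80 − 0.94(80 − 0.94x), giving x(1 − 0.94·0.94) = 80(1 − 0.94).
So x = 80 × 0.06 / 0.1164 ≈ 41.2371, and the publisher receives 80 − x ≈ 38.7629.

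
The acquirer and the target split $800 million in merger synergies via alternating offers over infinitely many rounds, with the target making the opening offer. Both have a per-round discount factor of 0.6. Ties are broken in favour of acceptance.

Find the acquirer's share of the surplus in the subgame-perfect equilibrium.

300

In a stationary SPE each proposer offers the other exactly their discounted continuation value.
If the target keeps x when proposing and the acquirer keeps y when proposing, then x = 800 − 0.6y and y = 800 − 0.6x.
Solving: x = 800(1 − 0.6) / (1 − 0.6·0.6) = 320 / 0.64 = 500.
The acquirer gets 800 − 500 = 300.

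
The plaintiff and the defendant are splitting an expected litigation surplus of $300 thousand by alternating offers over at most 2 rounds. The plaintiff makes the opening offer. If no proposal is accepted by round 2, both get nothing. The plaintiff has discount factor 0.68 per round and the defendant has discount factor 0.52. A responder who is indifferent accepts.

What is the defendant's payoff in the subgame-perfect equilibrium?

Round 2 (the defendant proposes): rejection yields 0 for the plaintiff; the defendant offers 0 and keeps 300.
Round 1 (the plaintiff proposes): the defendant can get 300 next round, worth 0.52 × 300 = 156 now; the plaintiff offers that and keeps 144.

156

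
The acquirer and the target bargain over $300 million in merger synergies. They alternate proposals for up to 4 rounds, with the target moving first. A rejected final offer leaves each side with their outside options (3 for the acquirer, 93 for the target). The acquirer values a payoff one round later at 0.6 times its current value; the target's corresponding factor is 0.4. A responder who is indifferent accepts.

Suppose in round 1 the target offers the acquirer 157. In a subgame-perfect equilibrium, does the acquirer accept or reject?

Accept

Round 4 (the acquirer proposes): the target gets 93 if talks fail, so the acquirer offers 93 and keeps 207.
Round 3 (the target proposes): the acquirer can get 207 next round, worth 0.6 × 207 = 124.2 now, so the target offers 124.2, keeping 175.8.
Round 2 (the acquirer proposes): the target can get 175.8 next round, worth 0.4 × 175.8 = 70.32 now. The acquirer offers 70.32 and keeps 300 − 70.32 = 229.68.
So by rejecting in round 1, the acquirer gets 229.68 next round, worth 0.6 × 229.68 = 137.808 now.
Offer 157 ≥ 137.808, so the acquirer accepts.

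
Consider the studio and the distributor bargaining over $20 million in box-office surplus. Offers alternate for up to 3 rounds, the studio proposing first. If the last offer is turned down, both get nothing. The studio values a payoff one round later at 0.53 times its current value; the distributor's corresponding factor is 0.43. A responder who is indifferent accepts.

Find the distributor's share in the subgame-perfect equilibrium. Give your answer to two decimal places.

Round 3 (the studio proposes): the distributor will accept anything ≥ 0, so the studio offers 0 and keeps 20.
Round 2 (the distributor proposes): the studio can get 20 next round, worth 0.53 × 20 = 10.6 now; the distributor offers that and keeps 9.4.
Round 1 (the studio proposes): the distributor can get 9.4 next round, worth 0.43 × 9.4 = 4.042 now; the studio offers that and keeps 15.958.

4.04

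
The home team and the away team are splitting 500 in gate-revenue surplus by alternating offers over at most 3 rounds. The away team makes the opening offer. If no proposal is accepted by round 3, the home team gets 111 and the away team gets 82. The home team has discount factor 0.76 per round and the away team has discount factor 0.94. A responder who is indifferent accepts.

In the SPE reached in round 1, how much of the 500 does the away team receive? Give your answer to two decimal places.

Round 3 (the away team proposes): the home team gets 111 if talks fail, so the away team offers 111 and keeps 389.
Round 2 (the home team proposes): the away team can get 389 next round, worth 0.94 × 389 = 365.66 now; the home team offers that and keeps 134.34.
Round 1 (the away team proposes): the home team can get 134.34 next round, worth 0.76 × 134.34 = 102.0984 now; the away team offers that and keeps 397.9016.

397.90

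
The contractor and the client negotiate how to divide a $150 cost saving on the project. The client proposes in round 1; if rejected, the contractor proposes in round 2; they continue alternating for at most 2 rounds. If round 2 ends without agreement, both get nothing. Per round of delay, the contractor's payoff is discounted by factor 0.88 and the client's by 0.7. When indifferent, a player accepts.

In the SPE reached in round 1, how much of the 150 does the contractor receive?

By backward induction:
Round 2 (the contractor proposes): rejection yields 0 for the client; the contractor offers 0 and keeps 150.
Round 1 (the client proposes): the contractor can get 150 next round, worth 0.88 × 150 = 132 now; the client offers that and keeps 18.

132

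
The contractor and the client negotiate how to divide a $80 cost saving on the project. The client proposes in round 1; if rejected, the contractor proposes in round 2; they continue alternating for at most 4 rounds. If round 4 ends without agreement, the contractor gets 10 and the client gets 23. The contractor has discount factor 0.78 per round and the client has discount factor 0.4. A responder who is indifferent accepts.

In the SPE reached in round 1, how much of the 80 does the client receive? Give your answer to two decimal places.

28.69

Round 4 (the contractor proposes): the client gets 23 if talks fail, so the contractor offers 23 and keeps 57.
Round 3 (the client proposes): the contractor can get 57 next round, worth 0.78 × 57 = 44.46 now; the client offers that and keeps 35.54.
Round 2 (the contractor proposes): the client can get 35.54 next round, worth 0.4 × 35.54 = 14.216 now. The contractor offers 14.216 and keeps 80 − 14.216 = 65.784.
Round 1 (the client proposes): the contractor can get 65.784 next round, worth 0.78 × 65.784 = 51.31152 now. The client offers 51.31152 and keeps 80 − 51.31152 = 28.68848.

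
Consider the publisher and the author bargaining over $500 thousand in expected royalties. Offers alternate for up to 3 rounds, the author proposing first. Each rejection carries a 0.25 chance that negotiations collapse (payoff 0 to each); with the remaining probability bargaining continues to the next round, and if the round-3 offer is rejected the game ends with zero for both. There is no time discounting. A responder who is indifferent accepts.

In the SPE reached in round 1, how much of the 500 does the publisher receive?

By backward induction:
Round 3 (the author proposes): the publisher will accept anything ≥ 0, so the author offers 0 and keeps 500.
Round 2 (the publisher proposes): rejecting gives the author an expected 0.75 × 500 = 375; the publisher offers that and keeps 125.
Round 1 (the author proposes): rejecting gives the publisher an expected 0.75 × 125 = 93.75. The author offers 93.75 and keeps 500 − 93.75 = 406.25.

93.75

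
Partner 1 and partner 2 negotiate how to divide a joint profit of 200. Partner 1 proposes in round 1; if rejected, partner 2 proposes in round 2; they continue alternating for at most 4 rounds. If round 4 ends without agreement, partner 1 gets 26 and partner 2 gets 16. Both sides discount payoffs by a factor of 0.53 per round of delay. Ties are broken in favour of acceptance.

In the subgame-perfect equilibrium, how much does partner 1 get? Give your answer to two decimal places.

124.28

Solve by backward induction from round 4.
Round 4 (partner 2 proposes): partner 1 gets 26 if talks fail, so partner 2 offers 26 and keeps 174.
Round 3 (partner 1 proposes): partner 2 can get 174 next round, worth 0.53 × 174 = 92.22 now, so partner 1 offers 92.22, keeping 107.78.
Round 2 (partner 2 proposes): partner 1 can get 107.78 next round, worth 0.53 × 107.78 = 57.1234 now, so partner 2 offers 57.1234, keeping 142.8766.
Round 1 (partner 1 proposes): partner 2 can get 142.8766 next round, worth 0.53 × 142.8766 = 75.724598 now, so partner 1 offers 75.724598, keeping 124.275402.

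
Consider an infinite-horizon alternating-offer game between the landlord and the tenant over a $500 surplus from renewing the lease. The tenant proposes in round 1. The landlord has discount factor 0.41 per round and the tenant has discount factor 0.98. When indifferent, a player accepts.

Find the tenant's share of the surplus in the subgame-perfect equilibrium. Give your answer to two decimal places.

493.15

In a stationary SPE each proposer offers the other exactly their discounted continuation value.
If the tenant keeps x when proposing and the landlord keeps y when proposing, then x = 500 − 0.41y and y = 500 − 0.98x.
Solving: x = 500(1 − 0.41) / (1 − 0.98·0.41) = 295 / 0.5982 ≈ 493.1461.
The landlord gets 500 − 493.1461 ≈ 6.8539.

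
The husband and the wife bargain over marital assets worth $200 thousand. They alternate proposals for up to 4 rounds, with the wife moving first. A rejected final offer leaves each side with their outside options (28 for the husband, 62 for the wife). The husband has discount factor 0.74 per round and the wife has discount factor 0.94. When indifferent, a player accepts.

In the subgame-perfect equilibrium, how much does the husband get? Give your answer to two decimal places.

Solve by backward induction from round 4.
Round 4 (the husband proposes): the wife gets 62 if talks fail, so the husband offers 62 and keeps 138.
Round 3 (the wife proposes): the husband can get 138 next round, worth 0.74 × 138 = 102.12 now. The wife offers 102.12 and keeps 200 − 102.12 = 97.88.
Round 2 (the husband proposes): the wife can get 97.88 next round, worth 0.94 × 97.88 = 92.0072 now, so the husband offers 92.0072, keeping 107.9928.
Round 1 (the wife proposes): the husband can get 107.9928 next round, worth 0.74 × 107.9928 = 79.914672 now, so the wife offers 79.914672, keeping 120.085328.

79.91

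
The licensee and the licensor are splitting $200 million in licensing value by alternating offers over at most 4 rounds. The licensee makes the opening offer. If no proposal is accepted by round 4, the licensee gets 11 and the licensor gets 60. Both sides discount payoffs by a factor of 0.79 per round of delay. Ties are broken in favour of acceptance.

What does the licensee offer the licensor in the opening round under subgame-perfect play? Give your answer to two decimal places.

Solve by backward induction from round 4.
Round 4 (the licensor proposes): the licensee gets 11 if talks fail, so the licensor offers 11 and keeps 189.
Round 3 (the licensee proposes): the licensor can get 189 next round, worth 0.79 × 189 = 149.31 now; the licensee offers that and keeps 50.69.
Round 2 (the licensor proposes): the licensee can get 50.69 next round, worth 0.79 × 50.69 = 40.0451 now; the licensor offers that and keeps 159.9549.
Round 1 (the licensee proposes): the licensor can get 159.9549 next round, worth 0.79 × 159.9549 = 126.364371 now, so the licensee offers 126.364371, keeping 73.635629.

126.36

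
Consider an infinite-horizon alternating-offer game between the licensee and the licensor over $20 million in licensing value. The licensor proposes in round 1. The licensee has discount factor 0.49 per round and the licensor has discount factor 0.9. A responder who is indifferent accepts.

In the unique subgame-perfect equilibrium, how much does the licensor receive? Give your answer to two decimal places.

18.25

In a stationary SPE each proposer offers the other exactly their discounted continuation value.
If the licensor keeps x when proposing and the licensee keeps y when proposing, then x = 20 − 0.49y and y = 20 − 0.9x.
Solving: x = 20(1 − 0.49) / (1 − 0.9·0.49) = 10.2 / 0.559 ≈ 18.2469.
The licensee gets 20 − 18.2469 ≈ 1.7531.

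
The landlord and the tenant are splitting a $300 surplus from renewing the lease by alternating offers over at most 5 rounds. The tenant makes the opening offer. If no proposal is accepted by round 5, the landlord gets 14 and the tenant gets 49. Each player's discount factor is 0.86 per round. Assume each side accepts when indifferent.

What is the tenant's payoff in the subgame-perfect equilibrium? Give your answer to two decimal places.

Work backward from the last round.
Round 5 (the tenant proposes): the landlord gets 14 if talks fail, so the tenant offers 14 and keeps 286.
Round 4 (the landlord proposes): the tenant can get 286 next round, worth 0.86 × 286 = 245.96 now. The landlord offers 245.96 and keeps 300 − 245.96 = 54.04.
Round 3 (the tenant proposes): the landlord can get 54.04 next round, worth 0.86 × 54.04 = 46.4744 now; the tenant offers that and keeps 253.5256.
Round 2 (the landlord proposes): the tenant can get 253.5256 next round, worth 0.86 × 253.5256 = 218.032016 now; the landlord offers that and keeps 81.967984.
Round 1 (the tenant proposes): the landlord can get 81.967984 next round, worth 0.86 × 81.967984 = 70.49246624 now, so the tenant offers 70.49246624, keeping 229.50753376.

229.51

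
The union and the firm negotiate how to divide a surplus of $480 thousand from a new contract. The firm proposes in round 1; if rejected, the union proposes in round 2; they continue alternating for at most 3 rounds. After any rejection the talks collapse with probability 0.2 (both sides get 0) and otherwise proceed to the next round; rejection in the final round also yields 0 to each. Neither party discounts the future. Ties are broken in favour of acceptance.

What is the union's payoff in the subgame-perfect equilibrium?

By backward induction:
Round 3 (the firm proposes): the union will accept anything ≥ 0, so the firm offers 0 and keeps 480.
Round 2 (the union proposes): rejecting gives the firm an expected 0.8 × 480 = 384, so the union offers 384, keeping 96.
Round 1 (the firm proposes): rejecting gives the union an expected 0.8 × 96 = 76.8. The firm offers 76.8 and keeps 480 − 76.8 = 403.2.

76.8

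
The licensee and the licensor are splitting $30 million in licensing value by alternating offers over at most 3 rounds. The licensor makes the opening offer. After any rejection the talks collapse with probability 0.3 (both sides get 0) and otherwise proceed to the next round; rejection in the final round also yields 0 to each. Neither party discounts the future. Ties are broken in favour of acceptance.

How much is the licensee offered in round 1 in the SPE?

Round 3 (the licensor proposes): the licensee will accept anything ≥ 0, so the licensor offers 0 and keeps 30.
Round 2 (the licensee proposes): rejecting gives the licensor an expected 0.7 × 30 = 21. The licensee offers 21 and keeps 30 − 21 = 9.
Round 1 (the licensor proposes): rejecting gives the licensee an expected 0.7 × 9 = 6.3; the licensor offers that and keeps 23.7.

6.3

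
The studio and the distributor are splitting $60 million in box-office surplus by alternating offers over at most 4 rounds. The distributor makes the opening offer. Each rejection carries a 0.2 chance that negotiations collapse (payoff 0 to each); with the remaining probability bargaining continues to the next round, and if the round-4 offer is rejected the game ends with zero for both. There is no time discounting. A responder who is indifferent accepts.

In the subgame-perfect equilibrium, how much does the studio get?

Round 4 (the studio proposes): the distributor will accept anything ≥ 0, so the studio offers 0 and keeps 60.
Round 3 (the distributor proposes): rejecting gives the studio an expected 0.8 × 60 = 48; the distributor offers that and keeps 12.
Round 2 (the studio proposes): rejecting gives the distributor an expected 0.8 × 12 = 9.6, so the studio offers 9.6, keeping 50.4.
Round 1 (the distributor proposes): rejecting gives the studio an expected 0.8 × 50.4 = 40.32; the distributor offers that and keeps 19.68.

40.32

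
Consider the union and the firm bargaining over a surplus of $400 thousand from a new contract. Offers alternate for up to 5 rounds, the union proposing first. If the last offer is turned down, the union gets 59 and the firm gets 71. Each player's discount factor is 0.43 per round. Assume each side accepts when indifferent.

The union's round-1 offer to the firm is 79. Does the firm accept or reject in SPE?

Work out the firm's continuation value if the offer is rejected.
Round 5 (the union proposes): the firm gets 71 if talks fail, so the union offers 71 and keeps 329.
Round 4 (the firm proposes): the union can get 329 next round, worth 0.43 × 329 = 141.47 now; the firm offers that and keeps 258.53.
Round 3 (the union proposes): the firm can get 258.53 next round, worth 0.43 × 258.53 = 111.1679 now. The union offers 111.1679 and keeps 400 − 111.1679 = 288.8321.
Round 2 (the firm proposes): the union can get 288.8321 next round, worth 0.43 × 288.8321 = 124.197803 now. The firm offers 124.197803 and keeps 400 − 124.197803 = 275.802197.
So by rejecting in round 1, the firm gets 275.802197 next round, worth 0.43 × 275.802197 = 118.59494471 now.
Offer 79 < 118.59494471, so the firm rejects.

Reject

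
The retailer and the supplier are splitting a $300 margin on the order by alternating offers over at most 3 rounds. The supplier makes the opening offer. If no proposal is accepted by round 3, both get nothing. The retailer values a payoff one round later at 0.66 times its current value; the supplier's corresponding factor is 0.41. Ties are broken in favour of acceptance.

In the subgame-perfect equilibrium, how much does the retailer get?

Round 3 (the supplier proposes): the retailer will accept anything ≥ 0, so the supplier offers 0 and keeps 300.
Round 2 (the retailer proposes): the supplier can get 300 next round, worth 0.41 × 300 = 123 now, so the retailer offers 123, keeping 177.
Round 1 (the supplier proposes): the retailer can get 177 next round, worth 0.66 × 177 = 116.82 now; the supplier offers that and keeps 183.18.

116.82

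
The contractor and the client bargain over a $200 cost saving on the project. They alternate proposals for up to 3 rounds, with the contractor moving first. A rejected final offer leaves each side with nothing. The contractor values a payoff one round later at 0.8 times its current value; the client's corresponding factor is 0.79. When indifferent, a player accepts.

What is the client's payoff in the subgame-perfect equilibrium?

Round 3 (the contractor proposes): the client will accept anything ≥ 0, so the contractor offers 0 and keeps 200.
Round 2 (the client proposes): the contractor can get 200 next round, worth 0.8 × 200 = 160 now; the client offers that and keeps 40.
Round 1 (the contractor proposes): the client can get 40 next round, worth 0.79 × 40 = 31.6 now; the contractor offers that and keeps 168.4.

31.6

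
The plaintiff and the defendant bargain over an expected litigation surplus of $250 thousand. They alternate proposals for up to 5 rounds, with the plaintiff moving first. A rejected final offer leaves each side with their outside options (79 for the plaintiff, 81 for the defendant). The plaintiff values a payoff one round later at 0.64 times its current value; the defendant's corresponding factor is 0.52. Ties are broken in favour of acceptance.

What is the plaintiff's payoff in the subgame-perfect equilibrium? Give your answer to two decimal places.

Solve by backward induction from round 5.
Round 5 (the plaintiff proposes): the defendant gets 81 if talks fail, so the plaintiff offers 81 and keeps 169.
Round 4 (the defendant proposes): the plaintiff can get 169 next round, worth 0.64 × 169 = 108.16 now; the defendant offers that and keeps 141.84.
Round 3 (the plaintiff proposes): the defendant can get 141.84 next round, worth 0.52 × 141.84 = 73.7568 now. The plaintiff offers 73.7568 and keeps 250 − 73.7568 = 176.2432.
Round 2 (the defendant proposes): the plaintiff can get 176.2432 next round, worth 0.64 × 176.2432 = 112.795648 now, so the defendant offers 112.795648, keeping 137.204352.
Round 1 (the plaintiff proposes): the defendant can get 137.204352 next round, worth 0.52 × 137.204352 = 71.34626304 now. The plaintiff offers 71.34626304 and keeps 250 − 71.34626304 = 178.65373696.

178.65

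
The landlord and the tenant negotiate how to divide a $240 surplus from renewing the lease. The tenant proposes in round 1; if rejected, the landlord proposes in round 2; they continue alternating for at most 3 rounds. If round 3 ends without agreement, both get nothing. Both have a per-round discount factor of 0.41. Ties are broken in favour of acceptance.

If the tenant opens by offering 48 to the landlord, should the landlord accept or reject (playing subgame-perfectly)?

Round 3 (the tenant proposes): the landlord will accept anything ≥ 0, so the tenant offers 0 and keeps 240.
Round 2 (the landlord proposes): the tenant can get 240 next round, worth 0.41 × 240 = 98.4 now, so the landlord offers 98.4, keeping 141.6.
So by rejecting in round 1, the landlord gets 141.6 next round, worth 0.41 × 141.6 = 58.056 now.
Offer 48 < 58.056, so the landlord rejects.

Reject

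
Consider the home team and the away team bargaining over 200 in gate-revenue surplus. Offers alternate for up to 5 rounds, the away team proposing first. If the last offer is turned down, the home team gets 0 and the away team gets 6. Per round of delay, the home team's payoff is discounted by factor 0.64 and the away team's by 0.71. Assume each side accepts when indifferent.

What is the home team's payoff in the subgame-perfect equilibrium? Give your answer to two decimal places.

Round 5 (the away team proposes): the home team will accept anything ≥ 0, so the away team offers 0 and keeps 200.
Round 4 (the home team proposes): the away team can get 200 next round, worth 0.71 × 200 = 142 now; the home team offers that and keeps 58.
Round 3 (the away team proposes): the home team can get 58 next round, worth 0.64 × 58 = 37.12 now; the away team offers that and keeps 162.88.
Round 2 (the home team proposes): the away team can get 162.88 next round, worth 0.71 × 162.88 = 115.6448 now; the home team offers that and keeps 84.3552.
Round 1 (the away team proposes): the home team can get 84.3552 next round, worth 0.64 × 84.3552 = 53.987328 now; the away team offers that and keeps 146.012672.

53.99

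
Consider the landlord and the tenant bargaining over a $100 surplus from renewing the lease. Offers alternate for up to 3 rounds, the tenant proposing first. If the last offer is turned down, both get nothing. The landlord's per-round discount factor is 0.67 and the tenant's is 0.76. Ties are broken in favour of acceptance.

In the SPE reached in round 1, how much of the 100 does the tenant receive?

Round 3 (the tenant proposes): rejection yields 0 for the landlord; the tenant offers 0 and keeps 100.
Round 2 (the landlord proposes): the tenant can get 100 next round, worth 0.76 × 100 = 76 now, so the landlord offers 76, keeping 24.
Round 1 (the tenant proposes): the landlord can get 24 next round, worth 0.67 × 24 = 16.08 now, so the tenant offers 16.08, keeping 83.92.

83.92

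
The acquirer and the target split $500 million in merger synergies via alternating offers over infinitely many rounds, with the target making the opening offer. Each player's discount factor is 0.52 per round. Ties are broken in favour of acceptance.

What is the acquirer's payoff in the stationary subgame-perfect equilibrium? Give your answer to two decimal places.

When the target proposes, the acquirer accepts any offer worth at least 0.52 times what the acquirer would get by proposing next round; and vice versa.
This gives x = 500 − 0.52y and y = 500 − 0.52x, where x and y are each side's share when it proposes.
Hence (1 − 0.52·0.52)x = 500(1 − 0.52), i.e. 0.7296·x = 240.
x ≈ 328.9474; the acquirer's share is 500 − x ≈ 171.0526.

171.05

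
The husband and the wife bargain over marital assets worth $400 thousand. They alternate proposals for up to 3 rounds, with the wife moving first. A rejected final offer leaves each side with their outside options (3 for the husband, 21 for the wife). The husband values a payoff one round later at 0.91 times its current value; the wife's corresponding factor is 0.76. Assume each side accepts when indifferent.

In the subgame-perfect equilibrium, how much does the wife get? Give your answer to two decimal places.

Round 3 (the wife proposes): the husband gets 3 if talks fail, so the wife offers 3 and keeps 397.
Round 2 (the husband proposes): the wife can get 397 next round, worth 0.76 × 397 = 301.72 now. The husband offers 301.72 and keeps 400 − 301.72 = 98.28.
Round 1 (the wife proposes): the husband can get 98.28 next round, worth 0.91 × 98.28 = 89.4348 now. The wife offers 89.4348 and keeps 400 − 89.4348 = 310.5652.

310.57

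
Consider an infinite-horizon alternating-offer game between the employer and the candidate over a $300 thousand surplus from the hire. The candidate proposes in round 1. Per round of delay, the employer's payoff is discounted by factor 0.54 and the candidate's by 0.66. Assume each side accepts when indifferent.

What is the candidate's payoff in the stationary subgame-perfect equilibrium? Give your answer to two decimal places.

In a stationary SPE each proposer offers the other exactly their discounted continuation value.
If the candidate keeps x when proposing and the employer keeps y when proposing, then x = 300 − 0.54y and y = 300 − 0.66x.
Solving: x = 300(1 − 0.54) / (1 − 0.66·0.54) = 138 / 0.6436 ≈ 214.4189.
The employer gets 300 − 214.4189 ≈ 85.5811.

214.42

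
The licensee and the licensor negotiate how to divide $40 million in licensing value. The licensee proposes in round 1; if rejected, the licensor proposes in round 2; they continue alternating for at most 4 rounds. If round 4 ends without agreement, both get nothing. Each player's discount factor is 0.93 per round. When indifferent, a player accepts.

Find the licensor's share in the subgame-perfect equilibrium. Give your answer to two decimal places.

Round 4 (the licensor proposes): rejection yields 0 for the licensee; the licensor offers 0 and keeps 40.
Round 3 (the licensee proposes): the licensor can get 40 next round, worth 0.93 × 40 = 37.2 now; the licensee offers that and keeps 2.8.
Round 2 (the licensor proposes): the licensee can get 2.8 next round, worth 0.93 × 2.8 = 2.604 now. The licensor offers 2.604 and keeps 40 − 2.604 = 37.396.
Round 1 (the licensee proposes): the licensor can get 37.396 next round, worth 0.93 × 37.396 = 34.77828 now; the licensee offers that and keeps 5.22172.

34.78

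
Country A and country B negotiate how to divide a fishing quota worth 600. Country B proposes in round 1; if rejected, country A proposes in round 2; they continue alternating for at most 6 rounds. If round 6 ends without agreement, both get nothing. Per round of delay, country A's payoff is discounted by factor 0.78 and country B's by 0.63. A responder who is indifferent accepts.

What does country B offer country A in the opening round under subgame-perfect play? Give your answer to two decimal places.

Work backward from the last round.
Round 6 (country A proposes): country B will accept anything ≥ 0, so country A offers 0 and keeps 600.
Round 5 (country B proposes): country A can get 600 next round, worth 0.78 × 600 = 468 now. Country B offers 468 and keeps 600 − 468 = 132.
Round 4 (country A proposes): country B can get 132 next round, worth 0.63 × 132 = 83.16 now; country A offers that and keeps 516.84.
Round 3 (country B proposes): country A can get 516.84 next round, worth 0.78 × 516.84 = 403.1352 now; country B offers that and keeps 196.8648.
Round 2 (country A proposes): country B can get 196.8648 next round, worth 0.63 × 196.8648 = 124.024824 now; country A offers that and keeps 475.975176.
Round 1 (country B proposes): country A can get 475.975176 next round, worth 0.78 × 475.975176 = 371.26063728 now; country B offers that and keeps 228.73936272.

371.26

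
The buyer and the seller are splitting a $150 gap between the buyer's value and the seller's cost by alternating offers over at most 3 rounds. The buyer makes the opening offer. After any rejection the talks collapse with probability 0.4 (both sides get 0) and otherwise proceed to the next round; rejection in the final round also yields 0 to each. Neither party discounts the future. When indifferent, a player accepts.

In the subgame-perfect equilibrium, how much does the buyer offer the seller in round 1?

36

Round 3 (the buyer proposes): the seller will accept anything ≥ 0, so the buyer offers 0 and keeps 150.
Round 2 (the seller proposes): rejecting gives the buyer an expected 0.6 × 150 = 90, so the seller offers 90, keeping 60.
Round 1 (the buyer proposes): rejecting gives the seller an expected 0.6 × 60 = 36, so the buyer offers 36, keeping 114.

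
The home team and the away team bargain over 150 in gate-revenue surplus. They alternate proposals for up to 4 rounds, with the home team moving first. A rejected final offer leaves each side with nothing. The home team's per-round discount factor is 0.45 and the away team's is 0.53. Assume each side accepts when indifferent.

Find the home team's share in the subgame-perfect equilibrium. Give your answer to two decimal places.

Round 4 (the away team proposes): rejection yields 0 for the home team; the away team offers 0 and keeps 150.
Round 3 (the home team proposes): the away team can get 150 next round, worth 0.53 × 150 = 79.5 now, so the home team offers 79.5, keeping 70.5.
Round 2 (the away team proposes): the home team can get 70.5 next round, worth 0.45 × 70.5 = 31.725 now. The away team offers 31.725 and keeps 150 − 31.725 = 118.275.
Round 1 (the home team proposes): the away team can get 118.275 next round, worth 0.53 × 118.275 = 62.68575 now; the home team offers that and keeps 87.31425.

87.31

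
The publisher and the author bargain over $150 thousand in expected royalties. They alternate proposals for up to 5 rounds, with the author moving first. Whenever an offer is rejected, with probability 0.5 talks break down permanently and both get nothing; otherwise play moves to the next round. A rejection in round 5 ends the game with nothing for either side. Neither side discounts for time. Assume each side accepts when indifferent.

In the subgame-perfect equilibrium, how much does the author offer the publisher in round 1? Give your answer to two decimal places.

Round 5 (the author proposes): the publisher will accept anything ≥ 0, so the author offers 0 and keeps 150.
Round 4 (the publisher proposes): rejecting gives the author an expected 0.5 × 150 = 75. The publisher offers 75 and keeps 150 − 75 = 75.
Round 3 (the author proposes): rejecting gives the publisher an expected 0.5 × 75 = 37.5, so the author offers 37.5, keeping 112.5.
Round 2 (the publisher proposes): rejecting gives the author an expected 0.5 × 112.5 = 56.25, so the publisher offers 56.25, keeping 93.75.
Round 1 (the author proposes): rejecting gives the publisher an expected 0.5 × 93.75 = 46.875. The author offers 46.875 and keeps 150 − 46.875 = 103.125.

46.88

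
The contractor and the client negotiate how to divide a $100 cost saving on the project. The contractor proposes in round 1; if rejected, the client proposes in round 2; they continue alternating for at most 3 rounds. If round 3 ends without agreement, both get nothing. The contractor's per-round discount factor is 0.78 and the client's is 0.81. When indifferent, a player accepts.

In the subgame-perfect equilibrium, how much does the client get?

17.82

Solve by backward induction from round 3.
Round 3 (the contractor proposes): rejection yields 0 for the client; the contractor offers 0 and keeps 100.
Round 2 (the client proposes): the contractor can get 100 next round, worth 0.78 × 100 = 78 now, so the client offers 78, keeping 22.
Round 1 (the contractor proposes): the client can get 22 next round, worth 0.81 × 22 = 17.82 now; the contractor offers that and keeps 82.18.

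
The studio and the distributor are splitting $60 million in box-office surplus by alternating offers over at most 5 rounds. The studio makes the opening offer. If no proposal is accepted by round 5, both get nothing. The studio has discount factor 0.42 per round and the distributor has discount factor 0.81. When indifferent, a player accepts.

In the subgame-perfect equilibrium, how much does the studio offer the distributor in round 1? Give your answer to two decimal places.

37.78

By backward induction:
Round 5 (the studio proposes): rejection yields 0 for the distributor; the studio offers 0 and keeps 60.
Round 4 (the distributor proposes): the studio can get 60 next round, worth 0.42 × 60 = 25.2 now; the distributor offers that and keeps 34.8.
Round 3 (the studio proposes): the distributor can get 34.8 next round, worth 0.81 × 34.8 = 28.188 now; the studio offers that and keeps 31.812.
Round 2 (the distributor proposes): the studio can get 31.812 next round, worth 0.42 × 31.812 = 13.36104 now. The distributor offers 13.36104 and keeps 60 − 13.36104 = 46.63896.
Round 1 (the studio proposes): the distributor can get 46.63896 next round, worth 0.81 × 46.63896 = 37.7775576 now. The studio offers 37.7775576 and keeps 60 − 37.7775576 = 22.2224424.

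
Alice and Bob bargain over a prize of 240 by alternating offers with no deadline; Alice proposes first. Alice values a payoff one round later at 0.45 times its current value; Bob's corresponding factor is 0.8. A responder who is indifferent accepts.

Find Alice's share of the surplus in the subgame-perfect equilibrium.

Let x be Alice's share when Alice proposes and y be Bob's share when Bob proposes.
Bob accepts iff offered ≥ 0.8·y, so x = 240 − 0.8y. Symmetrically y = 240 − 0.45x.
Substituting: x = 240 − 0.8(240 − 0.45x), giving x(1 − 0.45·0.8) = 240(1 − 0.8).
So x = 240 × 0.2 / 0.64 = 75, and Bob receives 240 − x = 165.

75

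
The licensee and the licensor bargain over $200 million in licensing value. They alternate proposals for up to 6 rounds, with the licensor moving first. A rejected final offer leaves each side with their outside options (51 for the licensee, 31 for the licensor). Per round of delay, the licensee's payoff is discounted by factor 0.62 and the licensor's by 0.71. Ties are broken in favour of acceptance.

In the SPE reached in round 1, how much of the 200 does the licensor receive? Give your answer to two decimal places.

Round 6 (the licensee proposes): the licensor gets 31 if talks fail, so the licensee offers 31 and keeps 169.
Round 5 (the licensor proposes): the licensee can get 169 next round, worth 0.62 × 169 = 104.78 now. The licensor offers 104.78 and keeps 200 − 104.78 = 95.22.
Round 4 (the licensee proposes): the licensor can get 95.22 next round, worth 0.71 × 95.22 = 67.6062 now; the licensee offers that and keeps 132.3938.
Round 3 (the licensor proposes): the licensee can get 132.3938 next round, worth 0.62 × 132.3938 = 82.084156 now, so the licensor offers 82.084156, keeping 117.915844.
Round 2 (the licensee proposes): the licensor can get 117.915844 next round, worth 0.71 × 117.915844 = 83.72024924 now; the licensee offers that and keeps 116.27975076.
Round 1 (the licensor proposes): the licensee can get 116.27975076 next round, worth 0.62 × 116.27975076 = 72.0934454712 now; the licensor offers that and keeps 127.9065545288.

127.91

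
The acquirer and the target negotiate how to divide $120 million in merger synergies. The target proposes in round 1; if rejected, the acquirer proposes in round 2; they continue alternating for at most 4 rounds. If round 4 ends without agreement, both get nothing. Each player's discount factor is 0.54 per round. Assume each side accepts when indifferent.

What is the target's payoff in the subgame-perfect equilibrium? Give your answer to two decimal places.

71.30

Round 4 (the acquirer proposes): rejection yields 0 for the target; the acquirer offers 0 and keeps 120.
Round 3 (the target proposes): the acquirer can get 120 next round, worth 0.54 × 120 = 64.8 now. The target offers 64.8 and keeps 120 − 64.8 = 55.2.
Round 2 (the acquirer proposes): the target can get 55.2 next round, worth 0.54 × 55.2 = 29.808 now, so the acquirer offers 29.808, keeping 90.192.
Round 1 (the target proposes): the acquirer can get 90.192 next round, worth 0.54 × 90.192 = 48.70368 now. The target offers 48.70368 and keeps 120 − 48.70368 = 71.29632.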